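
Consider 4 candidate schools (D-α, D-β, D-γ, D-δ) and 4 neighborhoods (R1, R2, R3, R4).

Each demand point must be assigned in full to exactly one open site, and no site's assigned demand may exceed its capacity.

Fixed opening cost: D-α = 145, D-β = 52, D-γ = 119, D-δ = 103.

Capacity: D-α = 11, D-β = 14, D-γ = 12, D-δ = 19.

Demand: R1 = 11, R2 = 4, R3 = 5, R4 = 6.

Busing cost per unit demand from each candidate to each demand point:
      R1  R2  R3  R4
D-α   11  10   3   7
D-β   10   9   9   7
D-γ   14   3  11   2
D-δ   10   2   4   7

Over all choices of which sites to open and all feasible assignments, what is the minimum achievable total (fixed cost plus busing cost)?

Open {D-β, D-δ}; cheapest assignment that respects the capacities:
  D-β (cap 14, load 11): R1 — cost 11×10 = 110
  D-δ (cap 19, load 15): R2, R3, R4 — cost 4×2 + 5×4 + 6×7 = 70
  Shipping 180, fixed 155 → total 335.
  Any other capacity-feasible assignment to {D-β, D-δ} ships for at least 180.
Compare {D-γ, D-δ}: its best feasible assignment gives total 376.
Compare {D-α, D-δ}: its best feasible assignment gives total 423.
Every other set of open sites that can feasibly serve all demand totals ≥ 376 even under its best assignment. Minimum: 335.

335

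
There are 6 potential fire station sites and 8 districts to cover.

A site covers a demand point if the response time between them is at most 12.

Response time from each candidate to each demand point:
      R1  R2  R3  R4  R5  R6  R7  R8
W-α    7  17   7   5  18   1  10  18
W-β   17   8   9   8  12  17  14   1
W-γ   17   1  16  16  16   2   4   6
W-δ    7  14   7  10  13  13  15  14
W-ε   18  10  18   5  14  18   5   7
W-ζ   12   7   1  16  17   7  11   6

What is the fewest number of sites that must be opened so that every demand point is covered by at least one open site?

Coverage sets (demand points within 12 of each site):
  W-α: {R1, R3, R4, R6, R7}
  W-β: {R2, R3, R4, R5, R8}
  W-γ: {R2, R6, R7, R8}
  W-δ: {R1, R3, R4}
  W-ε: {R2, R4, R7, R8}
  W-ζ: {R1, R2, R3, R6, R7, R8}
No single site covers all 8 demand points.
But {W-α, W-β} covers everything, so the minimum is 2.

2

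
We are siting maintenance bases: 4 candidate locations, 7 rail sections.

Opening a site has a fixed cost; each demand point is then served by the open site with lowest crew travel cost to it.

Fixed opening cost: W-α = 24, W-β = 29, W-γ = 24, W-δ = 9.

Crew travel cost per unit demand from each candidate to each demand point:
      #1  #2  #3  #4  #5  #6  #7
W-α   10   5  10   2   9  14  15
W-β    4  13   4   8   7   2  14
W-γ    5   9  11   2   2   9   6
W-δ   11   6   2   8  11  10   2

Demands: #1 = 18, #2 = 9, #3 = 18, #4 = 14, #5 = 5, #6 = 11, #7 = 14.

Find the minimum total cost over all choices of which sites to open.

Open {W-β, W-γ, W-δ}: assign each demand point to its cheapest open site.
  #1→W-β 18×4=72, #2→W-δ 9×6=54, #3→W-δ 18×2=36, #4→W-γ 14×2=28, #5→W-γ 5×2=10, #6→W-β 11×2=22, #7→W-δ 14×2=28
  crew travel cost 250, fixed 62 → total 312.
Compare {W-α, W-β, W-γ, W-δ}: crew travel cost 241 + fixed 86 = 327.
Compare {W-α, W-β, W-δ}: crew travel cost 266 + fixed 62 = 328.
Compare {W-γ, W-δ}: crew travel cost 345 + fixed 33 = 378.
All other subsets cost ≥ 327. Minimum total cost: 312.

312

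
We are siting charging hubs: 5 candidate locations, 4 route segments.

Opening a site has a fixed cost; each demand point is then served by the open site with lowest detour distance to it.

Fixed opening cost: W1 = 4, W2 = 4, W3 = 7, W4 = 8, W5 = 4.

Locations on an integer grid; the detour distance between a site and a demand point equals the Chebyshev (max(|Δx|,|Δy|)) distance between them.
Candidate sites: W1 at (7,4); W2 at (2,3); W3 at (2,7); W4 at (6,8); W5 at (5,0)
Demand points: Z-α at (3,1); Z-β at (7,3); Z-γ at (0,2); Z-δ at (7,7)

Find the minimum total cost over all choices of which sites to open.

Open {W1, W2}: assign each demand point to its cheapest open site.
  Z-α→W2 2, Z-β→W1 1, Z-γ→W2 2, Z-δ→W1 3
  detour distance 8, fixed 8 → total 16.
Compare {W2}: detour distance 14 + fixed 4 = 18.
Compare {W1}: detour distance 15 + fixed 4 = 19.
Compare {W1, W5}: detour distance 11 + fixed 8 = 19.
All other subsets cost ≥ 18. Minimum total cost: 16.

16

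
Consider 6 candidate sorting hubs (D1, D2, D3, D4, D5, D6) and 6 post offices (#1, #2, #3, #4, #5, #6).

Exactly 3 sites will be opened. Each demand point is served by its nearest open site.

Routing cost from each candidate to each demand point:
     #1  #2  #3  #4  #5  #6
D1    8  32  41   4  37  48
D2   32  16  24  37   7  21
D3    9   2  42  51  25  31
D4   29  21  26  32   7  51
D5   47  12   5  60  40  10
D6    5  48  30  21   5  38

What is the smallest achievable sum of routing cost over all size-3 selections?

Open {D1, D5, D6}.
  #1→D6 5, #2→D5 12, #3→D5 5, #4→D1 4, #5→D6 5, #6→D5 10  ⇒ total 41.
Compare {D1, D2, D5}: total 46.
Compare {D1, D4, D5}: total 46.
No size-3 selection does better; minimum is 41.

41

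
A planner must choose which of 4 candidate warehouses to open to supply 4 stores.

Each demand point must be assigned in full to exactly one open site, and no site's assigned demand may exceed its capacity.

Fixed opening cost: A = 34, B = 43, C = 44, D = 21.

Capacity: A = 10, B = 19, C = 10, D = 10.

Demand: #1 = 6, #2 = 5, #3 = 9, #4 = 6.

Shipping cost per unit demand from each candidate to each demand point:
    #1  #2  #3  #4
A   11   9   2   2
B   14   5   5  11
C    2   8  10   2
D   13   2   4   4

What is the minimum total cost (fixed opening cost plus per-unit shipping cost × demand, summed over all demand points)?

214

Open {B, C, D}; cheapest assignment that respects the capacities:
  B (cap 19, load 14): #2, #3 — cost 5×5 + 9×5 = 70
  C (cap 10, load 6): #1 — cost 6×2 = 12
  D (cap 10, load 6): #4 — cost 6×4 = 24
  Shipping 106, fixed 108 → total 214.
  Any other capacity-feasible assignment to {B, C, D} ships for at least 106.
Compare {A, B, C}: its best feasible assignment gives total 215.
Compare {A, B, C, D}: its best feasible assignment gives total 221.
Every other set of open sites that can feasibly serve all demand totals ≥ 215 even under its best assignment. Minimum: 214.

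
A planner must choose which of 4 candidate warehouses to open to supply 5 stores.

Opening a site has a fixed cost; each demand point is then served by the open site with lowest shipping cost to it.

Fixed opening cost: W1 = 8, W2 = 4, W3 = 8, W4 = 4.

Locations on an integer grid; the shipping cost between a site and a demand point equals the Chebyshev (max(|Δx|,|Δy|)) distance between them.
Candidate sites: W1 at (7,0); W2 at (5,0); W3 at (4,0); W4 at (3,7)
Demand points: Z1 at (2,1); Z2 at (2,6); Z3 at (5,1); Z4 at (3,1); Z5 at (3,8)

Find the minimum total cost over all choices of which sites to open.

Open {W2, W4}: assign each demand point to its cheapest open site.
  Z1→W2 3, Z2→W4 1, Z3→W2 1, Z4→W2 2, Z5→W4 1
  shipping cost 8, fixed 8 → total 16.
Compare {W3, W4}: shipping cost 6 + fixed 12 = 18.
Compare {W2, W3, W4}: shipping cost 6 + fixed 16 = 22.
Compare {W2}: shipping cost 20 + fixed 4 = 24.
All other subsets cost ≥ 18. Minimum total cost: 16.

16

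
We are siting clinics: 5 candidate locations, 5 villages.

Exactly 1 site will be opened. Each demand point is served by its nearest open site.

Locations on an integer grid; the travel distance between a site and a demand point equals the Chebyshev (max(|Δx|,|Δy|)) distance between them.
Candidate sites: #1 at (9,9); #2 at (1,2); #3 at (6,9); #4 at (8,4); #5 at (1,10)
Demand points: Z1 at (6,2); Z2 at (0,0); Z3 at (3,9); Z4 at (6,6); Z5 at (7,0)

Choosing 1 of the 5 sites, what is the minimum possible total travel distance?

21

Open {#4}.
  Z1→#4 2, Z2→#4 8, Z3→#4 5, Z4→#4 2, Z5→#4 4  ⇒ total 21.
Compare {#2}: total 25.
Compare {#3}: total 31.
No size-1 selection does better; minimum is 21.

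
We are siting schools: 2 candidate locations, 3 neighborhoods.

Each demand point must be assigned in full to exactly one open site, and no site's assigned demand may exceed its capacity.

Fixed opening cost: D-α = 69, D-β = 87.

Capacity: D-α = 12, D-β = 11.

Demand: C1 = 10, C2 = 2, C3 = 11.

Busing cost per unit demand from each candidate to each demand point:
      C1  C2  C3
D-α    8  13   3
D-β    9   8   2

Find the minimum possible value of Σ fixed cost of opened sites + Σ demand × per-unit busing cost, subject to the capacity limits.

284

Open {D-α, D-β}; cheapest assignment that respects the capacities:
  D-α (cap 12, load 12): C1, C2 — cost 10×8 + 2×13 = 106
  D-β (cap 11, load 11): C3 — cost 11×2 = 22
  Shipping 128, fixed 156 → total 284.
  Any other capacity-feasible assignment to {D-α, D-β} ships for at least 128.
Total demand is 23 and no other set of sites has combined capacity ≥ 23, so {D-α, D-β} is the only feasible choice of open sites. Minimum: 284.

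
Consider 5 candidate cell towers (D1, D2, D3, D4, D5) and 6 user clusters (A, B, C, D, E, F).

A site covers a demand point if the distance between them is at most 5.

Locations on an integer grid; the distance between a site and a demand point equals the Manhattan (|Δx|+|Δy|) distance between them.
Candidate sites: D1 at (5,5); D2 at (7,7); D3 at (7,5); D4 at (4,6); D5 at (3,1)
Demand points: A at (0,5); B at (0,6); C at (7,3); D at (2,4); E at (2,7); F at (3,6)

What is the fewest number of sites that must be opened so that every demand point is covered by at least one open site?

2

Coverage sets (demand points within 5 of each site):
  D1: {A, C, D, E, F}
  D2: {C, E, F}
  D3: {C, F}
  D4: {A, B, D, E, F}
  D5: {D, F}
No single site covers all 6 demand points.
But {D1, D4} covers everything, so the minimum is 2.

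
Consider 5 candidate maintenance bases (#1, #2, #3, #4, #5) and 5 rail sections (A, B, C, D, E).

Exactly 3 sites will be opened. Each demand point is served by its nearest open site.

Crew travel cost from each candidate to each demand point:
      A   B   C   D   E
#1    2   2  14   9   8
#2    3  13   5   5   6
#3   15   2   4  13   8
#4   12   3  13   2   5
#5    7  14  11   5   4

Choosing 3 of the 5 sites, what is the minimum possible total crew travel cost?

15

Open {#1, #3, #4}.
  A→#1 2, B→#1 2, C→#3 4, D→#4 2, E→#4 5  ⇒ total 15.
Compare {#1, #2, #4}: total 16.
Compare {#2, #3, #4}: total 16.
No size-3 selection does better; minimum is 15.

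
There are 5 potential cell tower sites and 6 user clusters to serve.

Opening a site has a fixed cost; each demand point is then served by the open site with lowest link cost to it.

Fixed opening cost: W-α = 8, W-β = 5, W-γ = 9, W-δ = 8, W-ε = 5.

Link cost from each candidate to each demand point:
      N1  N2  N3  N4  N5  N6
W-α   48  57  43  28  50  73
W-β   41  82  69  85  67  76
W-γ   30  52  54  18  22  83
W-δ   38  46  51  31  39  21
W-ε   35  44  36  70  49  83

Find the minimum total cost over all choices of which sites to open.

Open {W-γ, W-δ, W-ε}: assign each demand point to its cheapest open site.
  N1→W-γ 30, N2→W-ε 44, N3→W-ε 36, N4→W-γ 18, N5→W-γ 22, N6→W-δ 21
  link cost 171, fixed 22 → total 193.
Compare {W-β, W-γ, W-δ, W-ε}: link cost 171 + fixed 27 = 198.
Compare {W-α, W-γ, W-δ, W-ε}: link cost 171 + fixed 30 = 201.
Compare {W-γ, W-δ}: link cost 188 + fixed 17 = 205.
All other subsets cost ≥ 198. Minimum total cost: 193.

193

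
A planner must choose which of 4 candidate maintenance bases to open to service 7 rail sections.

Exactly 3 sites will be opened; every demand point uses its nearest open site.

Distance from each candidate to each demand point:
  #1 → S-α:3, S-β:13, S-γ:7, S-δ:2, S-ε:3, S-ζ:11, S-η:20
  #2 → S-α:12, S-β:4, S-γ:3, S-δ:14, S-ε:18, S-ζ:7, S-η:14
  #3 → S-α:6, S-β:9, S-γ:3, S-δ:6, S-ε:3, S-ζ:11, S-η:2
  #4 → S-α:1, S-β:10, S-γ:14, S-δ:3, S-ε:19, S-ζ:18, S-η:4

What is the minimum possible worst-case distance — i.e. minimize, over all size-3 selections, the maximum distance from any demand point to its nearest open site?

Open {#1, #2, #3}.
  Farthest demand point is S-ζ at distance 7 (to #2); all others are ≤ 7.
With {#1, #2, #4} the worst case is 7.
With {#2, #3, #4} the worst case is 7.
No size-3 selection achieves below 7.

7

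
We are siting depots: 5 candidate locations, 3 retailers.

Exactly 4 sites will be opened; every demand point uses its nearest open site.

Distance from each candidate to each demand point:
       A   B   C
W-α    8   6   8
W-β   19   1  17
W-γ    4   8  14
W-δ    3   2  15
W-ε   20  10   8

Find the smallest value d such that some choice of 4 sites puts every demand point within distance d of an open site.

Open {W-α, W-β, W-γ, W-δ}.
  Farthest demand point is C at distance 8 (to W-α); all others are ≤ 8.
With {W-α, W-β, W-γ, W-ε} the worst case is 8.
With {W-α, W-β, W-δ, W-ε} the worst case is 8.
No size-4 selection achieves below 8.

8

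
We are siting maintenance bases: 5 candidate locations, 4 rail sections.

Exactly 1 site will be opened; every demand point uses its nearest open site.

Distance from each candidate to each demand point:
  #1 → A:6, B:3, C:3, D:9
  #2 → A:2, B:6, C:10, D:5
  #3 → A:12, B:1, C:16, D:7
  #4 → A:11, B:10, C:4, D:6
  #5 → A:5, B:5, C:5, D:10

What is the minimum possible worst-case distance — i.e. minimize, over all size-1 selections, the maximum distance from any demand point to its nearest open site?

Open {#1}.
  Farthest demand point is D at distance 9 (to #1); all others are ≤ 9.
With {#2} the worst case is 10.
With {#5} the worst case is 10.
No size-1 selection achieves below 9.

9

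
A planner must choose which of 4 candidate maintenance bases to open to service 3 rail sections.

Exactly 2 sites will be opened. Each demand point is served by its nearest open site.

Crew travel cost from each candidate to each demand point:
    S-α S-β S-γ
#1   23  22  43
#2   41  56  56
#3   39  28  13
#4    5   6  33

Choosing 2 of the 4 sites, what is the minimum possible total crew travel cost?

Open {#3, #4}.
  S-α→#4 5, S-β→#4 6, S-γ→#3 13  ⇒ total 24.
Compare {#1, #4}: total 44.
Compare {#2, #4}: total 44.
No size-2 selection does better; minimum is 24.

24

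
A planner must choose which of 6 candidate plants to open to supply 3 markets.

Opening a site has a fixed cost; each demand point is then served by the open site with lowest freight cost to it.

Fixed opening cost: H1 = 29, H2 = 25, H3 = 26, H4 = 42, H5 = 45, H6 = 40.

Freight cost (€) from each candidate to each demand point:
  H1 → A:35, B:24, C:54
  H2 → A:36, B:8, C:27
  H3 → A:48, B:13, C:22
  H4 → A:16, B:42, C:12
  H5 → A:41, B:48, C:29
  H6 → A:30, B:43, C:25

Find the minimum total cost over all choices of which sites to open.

Open {H2}: assign each demand point to its cheapest open site.
  A→H2 36, B→H2 8, C→H2 27
  freight cost 71, fixed 25 → total 96.
Compare {H2, H4}: freight cost 36 + fixed 67 = 103.
Compare {H3}: freight cost 83 + fixed 26 = 109.
Compare {H3, H4}: freight cost 41 + fixed 68 = 109.
All other subsets cost ≥ 103. Minimum total cost: 96.

96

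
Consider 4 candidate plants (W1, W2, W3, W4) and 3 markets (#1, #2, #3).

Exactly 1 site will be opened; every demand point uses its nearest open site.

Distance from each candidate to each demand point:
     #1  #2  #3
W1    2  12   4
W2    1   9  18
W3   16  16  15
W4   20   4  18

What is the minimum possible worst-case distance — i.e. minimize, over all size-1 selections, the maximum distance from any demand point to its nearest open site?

Open {W1}.
  Farthest demand point is #2 at distance 12 (to W1); all others are ≤ 12.
With {W3} the worst case is 16.
With {W2} the worst case is 18.
No size-1 selection achieves below 12.

12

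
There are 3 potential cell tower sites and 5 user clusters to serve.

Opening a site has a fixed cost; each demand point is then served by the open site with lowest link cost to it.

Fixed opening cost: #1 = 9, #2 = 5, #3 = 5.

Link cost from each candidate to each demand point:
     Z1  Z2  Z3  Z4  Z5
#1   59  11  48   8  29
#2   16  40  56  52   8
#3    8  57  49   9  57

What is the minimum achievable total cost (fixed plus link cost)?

102

Open {#1, #2, #3}: assign each demand point to its cheapest open site.
  Z1→#3 8, Z2→#1 11, Z3→#1 48, Z4→#1 8, Z5→#2 8
  link cost 83, fixed 19 → total 102.
Compare {#1, #2}: link cost 91 + fixed 14 = 105.
Compare {#1, #3}: link cost 104 + fixed 14 = 118.
Compare {#2, #3}: link cost 114 + fixed 10 = 124.
All other subsets cost ≥ 105. Minimum total cost: 102.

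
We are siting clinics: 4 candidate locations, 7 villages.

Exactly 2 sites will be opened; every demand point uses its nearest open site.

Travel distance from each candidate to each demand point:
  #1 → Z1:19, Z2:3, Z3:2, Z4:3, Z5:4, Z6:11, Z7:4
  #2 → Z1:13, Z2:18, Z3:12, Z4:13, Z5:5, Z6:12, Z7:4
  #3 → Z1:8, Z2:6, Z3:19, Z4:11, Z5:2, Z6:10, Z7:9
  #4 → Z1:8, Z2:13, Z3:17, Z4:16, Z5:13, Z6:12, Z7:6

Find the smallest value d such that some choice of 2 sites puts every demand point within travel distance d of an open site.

10

Open {#1, #3}.
  Farthest demand point is Z6 at travel distance 10 (to #3); all others are ≤ 10.
With {#1, #4} the worst case is 11.
With {#2, #3} the worst case is 12.
No size-2 selection achieves below 10.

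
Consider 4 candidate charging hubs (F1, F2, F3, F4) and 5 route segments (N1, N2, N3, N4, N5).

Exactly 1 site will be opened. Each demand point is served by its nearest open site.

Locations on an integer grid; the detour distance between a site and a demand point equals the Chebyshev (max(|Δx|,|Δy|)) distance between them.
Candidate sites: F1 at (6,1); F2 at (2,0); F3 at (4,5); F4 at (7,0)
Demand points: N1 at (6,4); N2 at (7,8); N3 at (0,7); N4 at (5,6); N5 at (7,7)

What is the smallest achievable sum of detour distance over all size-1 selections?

13

Open {F3}.
  N1→F3 2, N2→F3 3, N3→F3 4, N4→F3 1, N5→F3 3  ⇒ total 13.
Compare {F1}: total 27.
Compare {F2}: total 32.
No size-1 selection does better; minimum is 13.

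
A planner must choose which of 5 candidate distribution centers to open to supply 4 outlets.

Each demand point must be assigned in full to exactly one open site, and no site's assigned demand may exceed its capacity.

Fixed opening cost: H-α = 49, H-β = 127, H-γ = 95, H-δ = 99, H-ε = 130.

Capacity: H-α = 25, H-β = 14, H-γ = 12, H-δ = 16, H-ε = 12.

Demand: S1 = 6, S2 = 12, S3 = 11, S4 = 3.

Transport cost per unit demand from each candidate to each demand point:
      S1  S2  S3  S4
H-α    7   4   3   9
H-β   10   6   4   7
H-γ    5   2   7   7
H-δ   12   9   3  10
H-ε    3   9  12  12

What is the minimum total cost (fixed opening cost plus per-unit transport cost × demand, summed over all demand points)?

270

Open {H-α, H-γ}; cheapest assignment that respects the capacities:
  H-α (cap 25, load 20): S1, S3, S4 — cost 6×7 + 11×3 + 3×9 = 102
  H-γ (cap 12, load 12): S2 — cost 12×2 = 24
  Shipping 126, fixed 144 → total 270.
  Any other capacity-feasible assignment to {H-α, H-γ} ships for at least 126.
Compare {H-α, H-δ}: its best feasible assignment gives total 298.
Compare {H-α, H-ε}: its best feasible assignment gives total 314.
Every other set of open sites that can feasibly serve all demand totals ≥ 298 even under its best assignment. Minimum: 270.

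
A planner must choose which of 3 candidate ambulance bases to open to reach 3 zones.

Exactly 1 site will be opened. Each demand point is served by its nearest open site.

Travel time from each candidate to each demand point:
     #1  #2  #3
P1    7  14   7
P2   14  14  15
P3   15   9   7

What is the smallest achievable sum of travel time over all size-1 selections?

28

Open {P1}.
  #1→P1 7, #2→P1 14, #3→P1 7  ⇒ total 28.
Compare {P3}: total 31.
Compare {P2}: total 43.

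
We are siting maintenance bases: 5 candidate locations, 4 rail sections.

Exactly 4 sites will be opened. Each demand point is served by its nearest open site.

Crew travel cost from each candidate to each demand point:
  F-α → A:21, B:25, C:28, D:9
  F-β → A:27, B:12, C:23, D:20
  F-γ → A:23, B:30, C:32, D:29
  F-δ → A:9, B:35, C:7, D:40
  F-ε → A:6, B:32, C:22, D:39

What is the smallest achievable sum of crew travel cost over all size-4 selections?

Open {F-α, F-β, F-δ, F-ε}.
  A→F-ε 6, B→F-β 12, C→F-δ 7, D→F-α 9  ⇒ total 34.
Compare {F-α, F-β, F-γ, F-δ}: total 37.
Compare {F-β, F-γ, F-δ, F-ε}: total 45.
No size-4 selection does better; minimum is 34.

34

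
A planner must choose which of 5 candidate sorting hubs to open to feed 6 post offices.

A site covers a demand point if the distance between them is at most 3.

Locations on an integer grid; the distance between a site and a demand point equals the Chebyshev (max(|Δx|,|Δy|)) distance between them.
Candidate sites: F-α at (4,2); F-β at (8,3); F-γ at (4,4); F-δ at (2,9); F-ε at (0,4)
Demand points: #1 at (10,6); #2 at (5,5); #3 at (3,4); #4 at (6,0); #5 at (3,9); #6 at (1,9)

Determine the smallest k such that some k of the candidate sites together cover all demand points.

3

Coverage sets (demand points within 3 of each site):
  F-α: {#2, #3, #4}
  F-β: {#1, #2, #4}
  F-γ: {#2, #3}
  F-δ: {#5, #6}
  F-ε: {#3}
No 2 sites suffice: every size-2 union leaves at least one demand point uncovered.
But {F-α, F-β, F-δ} covers everything, so the minimum is 3.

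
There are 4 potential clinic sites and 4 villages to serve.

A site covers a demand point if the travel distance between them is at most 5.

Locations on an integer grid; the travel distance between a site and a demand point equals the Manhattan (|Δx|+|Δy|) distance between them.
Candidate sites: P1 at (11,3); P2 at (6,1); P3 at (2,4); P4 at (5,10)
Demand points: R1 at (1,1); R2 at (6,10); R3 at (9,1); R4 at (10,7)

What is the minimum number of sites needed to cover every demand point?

3

Coverage sets (demand points within 5 of each site):
  P1: {R3, R4}
  P2: {R1, R3}
  P3: {R1}
  P4: {R2}
No 2 sites suffice: every size-2 union leaves at least one demand point uncovered.
But {P1, P2, P4} covers everything, so the minimum is 3.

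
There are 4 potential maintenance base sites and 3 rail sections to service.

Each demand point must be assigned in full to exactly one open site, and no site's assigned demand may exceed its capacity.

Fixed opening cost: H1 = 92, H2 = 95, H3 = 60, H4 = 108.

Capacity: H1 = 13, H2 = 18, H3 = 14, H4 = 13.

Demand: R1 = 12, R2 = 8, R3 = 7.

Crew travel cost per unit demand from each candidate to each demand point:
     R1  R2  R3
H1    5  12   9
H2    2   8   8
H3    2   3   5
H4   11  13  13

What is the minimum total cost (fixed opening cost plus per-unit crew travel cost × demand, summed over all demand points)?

Open {H2, H3}; cheapest assignment that respects the capacities:
  H2 (cap 18, load 15): R2, R3 — cost 8×8 + 7×8 = 120
  H3 (cap 14, load 12): R1 — cost 12×2 = 24
  Shipping 144, fixed 155 → total 299.
  Any other capacity-feasible assignment to {H2, H3} ships for at least 144.
Compare {H1, H2, H3}: its best feasible assignment gives total 358.
Compare {H1, H2}: its best feasible assignment gives total 367.
Every other set of open sites that can feasibly serve all demand totals ≥ 358 even under its best assignment. Minimum: 299.

299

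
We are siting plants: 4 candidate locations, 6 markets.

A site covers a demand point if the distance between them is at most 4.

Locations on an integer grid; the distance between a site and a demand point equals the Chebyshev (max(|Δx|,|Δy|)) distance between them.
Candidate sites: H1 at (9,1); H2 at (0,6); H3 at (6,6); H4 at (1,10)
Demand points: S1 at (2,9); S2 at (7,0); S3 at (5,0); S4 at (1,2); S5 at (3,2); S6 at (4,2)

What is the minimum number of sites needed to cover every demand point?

2

Coverage sets (demand points within 4 of each site):
  H1: {S2, S3}
  H2: {S1, S4, S5, S6}
  H3: {S1, S5, S6}
  H4: {S1}
No single site covers all 6 demand points.
But {H1, H2} covers everything, so the minimum is 2.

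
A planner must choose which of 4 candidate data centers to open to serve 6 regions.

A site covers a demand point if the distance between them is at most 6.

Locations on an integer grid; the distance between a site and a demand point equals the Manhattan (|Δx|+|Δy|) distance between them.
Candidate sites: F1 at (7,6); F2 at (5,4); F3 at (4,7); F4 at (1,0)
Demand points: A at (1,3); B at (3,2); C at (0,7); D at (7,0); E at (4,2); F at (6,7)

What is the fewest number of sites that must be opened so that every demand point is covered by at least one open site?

Coverage sets (demand points within 6 of each site):
  F1: {D, F}
  F2: {A, B, D, E, F}
  F3: {B, C, E, F}
  F4: {A, B, D, E}
No single site covers all 6 demand points.
But {F2, F3} covers everything, so the minimum is 2.

2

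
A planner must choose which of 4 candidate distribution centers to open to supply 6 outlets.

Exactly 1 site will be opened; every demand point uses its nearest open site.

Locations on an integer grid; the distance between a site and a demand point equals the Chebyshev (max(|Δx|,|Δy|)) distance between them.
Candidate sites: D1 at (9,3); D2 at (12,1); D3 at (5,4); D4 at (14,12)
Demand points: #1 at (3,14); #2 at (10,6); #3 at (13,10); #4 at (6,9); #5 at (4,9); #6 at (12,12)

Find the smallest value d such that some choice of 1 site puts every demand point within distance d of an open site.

Open {D3}.
  Farthest demand point is #1 at distance 10 (to D3); all others are ≤ 10.
With {D1} the worst case is 11.
With {D4} the worst case is 11.
No size-1 selection achieves below 10.

10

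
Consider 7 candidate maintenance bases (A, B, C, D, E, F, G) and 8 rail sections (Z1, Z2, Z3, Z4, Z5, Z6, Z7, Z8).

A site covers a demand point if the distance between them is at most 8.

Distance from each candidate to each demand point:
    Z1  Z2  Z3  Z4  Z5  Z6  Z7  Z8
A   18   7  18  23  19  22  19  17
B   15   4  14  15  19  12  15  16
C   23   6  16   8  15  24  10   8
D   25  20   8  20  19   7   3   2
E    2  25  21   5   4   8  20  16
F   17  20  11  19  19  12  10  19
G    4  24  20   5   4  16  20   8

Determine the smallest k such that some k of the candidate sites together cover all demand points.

3

Coverage sets (demand points within 8 of each site):
  A: {Z2}
  B: {Z2}
  C: {Z2, Z4, Z8}
  D: {Z3, Z6, Z7, Z8}
  E: {Z1, Z4, Z5, Z6}
  F: {}
  G: {Z1, Z4, Z5, Z8}
No 2 sites suffice: every size-2 union leaves at least one demand point uncovered.
But {A, D, E} covers everything, so the minimum is 3.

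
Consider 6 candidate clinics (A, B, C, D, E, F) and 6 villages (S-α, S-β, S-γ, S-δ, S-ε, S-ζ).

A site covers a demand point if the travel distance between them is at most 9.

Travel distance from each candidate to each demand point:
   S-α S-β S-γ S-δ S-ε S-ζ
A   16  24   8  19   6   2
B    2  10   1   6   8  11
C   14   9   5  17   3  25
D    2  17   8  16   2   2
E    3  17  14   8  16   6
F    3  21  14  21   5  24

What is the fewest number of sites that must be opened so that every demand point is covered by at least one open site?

2

Coverage sets (demand points within 9 of each site):
  A: {S-γ, S-ε, S-ζ}
  B: {S-α, S-γ, S-δ, S-ε}
  C: {S-β, S-γ, S-ε}
  D: {S-α, S-γ, S-ε, S-ζ}
  E: {S-α, S-δ, S-ζ}
  F: {S-α, S-ε}
No single site covers all 6 demand points.
But {C, E} covers everything, so the minimum is 2.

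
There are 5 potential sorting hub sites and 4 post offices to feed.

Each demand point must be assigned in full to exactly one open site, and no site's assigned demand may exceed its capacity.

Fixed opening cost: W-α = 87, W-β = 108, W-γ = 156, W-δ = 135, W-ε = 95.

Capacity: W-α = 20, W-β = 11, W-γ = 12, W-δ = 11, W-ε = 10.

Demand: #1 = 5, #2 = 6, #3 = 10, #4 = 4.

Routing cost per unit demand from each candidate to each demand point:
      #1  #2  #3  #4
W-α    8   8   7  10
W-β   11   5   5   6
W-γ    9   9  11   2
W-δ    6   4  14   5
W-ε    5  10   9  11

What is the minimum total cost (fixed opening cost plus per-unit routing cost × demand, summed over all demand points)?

359

Open {W-α, W-β}; cheapest assignment that respects the capacities:
  W-α (cap 20, load 15): #1, #3 — cost 5×8 + 10×7 = 110
  W-β (cap 11, load 10): #2, #4 — cost 6×5 + 4×6 = 54
  Shipping 164, fixed 195 → total 359.
  Any other capacity-feasible assignment to {W-α, W-β} ships for at least 164.
Compare {W-α, W-ε}: its best feasible assignment gives total 365.
Compare {W-α, W-δ}: its best feasible assignment gives total 376.
Every other set of open sites that can feasibly serve all demand totals ≥ 365 even under its best assignment. Minimum: 359.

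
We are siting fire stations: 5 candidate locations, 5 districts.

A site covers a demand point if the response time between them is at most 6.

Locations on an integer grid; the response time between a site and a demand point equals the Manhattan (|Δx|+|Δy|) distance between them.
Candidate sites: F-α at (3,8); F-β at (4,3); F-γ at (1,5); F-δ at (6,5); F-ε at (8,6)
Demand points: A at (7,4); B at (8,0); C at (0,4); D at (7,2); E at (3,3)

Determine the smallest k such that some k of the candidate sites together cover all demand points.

2

Coverage sets (demand points within 6 of each site):
  F-α: {E}
  F-β: {A, C, D, E}
  F-γ: {C, E}
  F-δ: {A, D, E}
  F-ε: {A, B, D}
No single site covers all 5 demand points.
But {F-β, F-ε} covers everything, so the minimum is 2.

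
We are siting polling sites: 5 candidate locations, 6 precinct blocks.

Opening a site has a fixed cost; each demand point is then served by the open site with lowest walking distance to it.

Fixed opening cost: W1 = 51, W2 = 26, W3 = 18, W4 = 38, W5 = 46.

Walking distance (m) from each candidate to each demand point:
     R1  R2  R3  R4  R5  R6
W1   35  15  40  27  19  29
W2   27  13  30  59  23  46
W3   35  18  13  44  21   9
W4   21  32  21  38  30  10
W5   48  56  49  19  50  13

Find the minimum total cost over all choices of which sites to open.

158

Open {W3}: assign each demand point to its cheapest open site.
  R1→W3 35, R2→W3 18, R3→W3 13, R4→W3 44, R5→W3 21, R6→W3 9
  walking distance 140, fixed 18 → total 158.
Compare {W2, W3}: walking distance 127 + fixed 44 = 171.
Compare {W3, W4}: walking distance 120 + fixed 56 = 176.
Compare {W3, W5}: walking distance 115 + fixed 64 = 179.
All other subsets cost ≥ 171. Minimum total cost: 158.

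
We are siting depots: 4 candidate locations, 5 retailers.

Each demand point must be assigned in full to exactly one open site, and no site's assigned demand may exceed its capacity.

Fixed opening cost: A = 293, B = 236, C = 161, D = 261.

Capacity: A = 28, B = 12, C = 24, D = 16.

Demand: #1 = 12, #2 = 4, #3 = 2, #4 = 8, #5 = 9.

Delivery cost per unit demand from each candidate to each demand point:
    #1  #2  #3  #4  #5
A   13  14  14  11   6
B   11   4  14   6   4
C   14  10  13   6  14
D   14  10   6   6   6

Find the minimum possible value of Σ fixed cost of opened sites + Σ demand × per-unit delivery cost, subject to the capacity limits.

Open {B, C}; cheapest assignment that respects the capacities:
  B (cap 12, load 11): #3, #5 — cost 2×14 + 9×4 = 64
  C (cap 24, load 24): #1, #2, #4 — cost 12×14 + 4×10 + 8×6 = 256
  Shipping 320, fixed 397 → total 717.
  Any other capacity-feasible assignment to {B, C} ships for at least 320.
Compare {C, D}: its best feasible assignment gives total 744.
Compare {A, C}: its best feasible assignment gives total 778.
Every other set of open sites that can feasibly serve all demand totals ≥ 744 even under its best assignment. Minimum: 717.

717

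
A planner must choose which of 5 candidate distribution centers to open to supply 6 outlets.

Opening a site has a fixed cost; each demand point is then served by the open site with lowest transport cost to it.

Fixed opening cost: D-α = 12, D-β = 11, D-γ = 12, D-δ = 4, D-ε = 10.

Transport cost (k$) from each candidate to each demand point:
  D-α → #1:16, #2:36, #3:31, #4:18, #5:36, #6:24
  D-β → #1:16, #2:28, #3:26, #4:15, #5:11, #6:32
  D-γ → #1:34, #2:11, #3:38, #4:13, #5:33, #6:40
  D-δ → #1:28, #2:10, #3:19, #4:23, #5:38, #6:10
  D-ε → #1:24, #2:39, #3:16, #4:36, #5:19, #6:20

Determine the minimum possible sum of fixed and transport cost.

Open {D-β, D-δ}: assign each demand point to its cheapest open site.
  #1→D-β 16, #2→D-δ 10, #3→D-δ 19, #4→D-β 15, #5→D-β 11, #6→D-δ 10
  transport cost 81, fixed 15 → total 96.
Compare {D-β, D-δ, D-ε}: transport cost 78 + fixed 25 = 103.
Compare {D-β, D-γ, D-δ}: transport cost 79 + fixed 27 = 106.
Compare {D-α, D-β, D-δ}: transport cost 81 + fixed 27 = 108.
All other subsets cost ≥ 103. Minimum total cost: 96.

96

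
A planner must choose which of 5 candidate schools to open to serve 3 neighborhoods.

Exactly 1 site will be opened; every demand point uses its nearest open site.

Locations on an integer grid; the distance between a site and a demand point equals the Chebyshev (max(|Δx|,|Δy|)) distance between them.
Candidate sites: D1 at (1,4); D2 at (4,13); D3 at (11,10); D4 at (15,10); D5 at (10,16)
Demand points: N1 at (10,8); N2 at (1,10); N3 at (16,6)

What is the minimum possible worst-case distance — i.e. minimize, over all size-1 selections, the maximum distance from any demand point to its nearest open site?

Open {D3}.
  Farthest demand point is N2 at distance 10 (to D3); all others are ≤ 10.
With {D5} the worst case is 10.
With {D2} the worst case is 12.
No size-1 selection achieves below 10.

10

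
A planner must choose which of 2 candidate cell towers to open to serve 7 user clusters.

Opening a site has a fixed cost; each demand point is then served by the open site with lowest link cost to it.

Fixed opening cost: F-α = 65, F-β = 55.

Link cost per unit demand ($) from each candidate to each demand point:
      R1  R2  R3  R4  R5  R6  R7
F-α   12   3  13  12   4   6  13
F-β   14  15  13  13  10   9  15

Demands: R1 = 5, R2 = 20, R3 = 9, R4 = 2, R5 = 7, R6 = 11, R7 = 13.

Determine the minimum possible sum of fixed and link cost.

Open {F-α}: assign each demand point to its cheapest open site.
  R1→F-α 5×12=60, R2→F-α 20×3=60, R3→F-α 9×13=117, R4→F-α 2×12=24, R5→F-α 7×4=28, R6→F-α 11×6=66, R7→F-α 13×13=169
  link cost 524, fixed 65 → total 589.
Compare {F-α, F-β}: link cost 524 + fixed 120 = 644.
Compare {F-β}: link cost 877 + fixed 55 = 932.

589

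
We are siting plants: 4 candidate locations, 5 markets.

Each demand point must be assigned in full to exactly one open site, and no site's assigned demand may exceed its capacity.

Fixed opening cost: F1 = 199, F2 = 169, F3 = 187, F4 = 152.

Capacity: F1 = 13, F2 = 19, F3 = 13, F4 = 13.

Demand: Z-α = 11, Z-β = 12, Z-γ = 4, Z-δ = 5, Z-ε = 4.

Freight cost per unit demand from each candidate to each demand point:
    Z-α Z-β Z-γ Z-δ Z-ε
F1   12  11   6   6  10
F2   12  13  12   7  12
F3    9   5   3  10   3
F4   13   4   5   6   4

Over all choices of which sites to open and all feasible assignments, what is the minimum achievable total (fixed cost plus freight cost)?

747

Open {F2, F3, F4}; cheapest assignment that respects the capacities:
  F2 (cap 19, load 16): Z-α, Z-δ — cost 11×12 + 5×7 = 167
  F3 (cap 13, load 8): Z-γ, Z-ε — cost 4×3 + 4×3 = 24
  F4 (cap 13, load 12): Z-β — cost 12×4 = 48
  Shipping 239, fixed 508 → total 747.
  Any other capacity-feasible assignment to {F2, F3, F4} ships for at least 239.
Compare {F1, F3, F4}: its best feasible assignment gives total 779.
Compare {F1, F2, F4}: its best feasible assignment gives total 794.
Every other set of open sites that can feasibly serve all demand totals ≥ 779 even under its best assignment. Minimum: 747.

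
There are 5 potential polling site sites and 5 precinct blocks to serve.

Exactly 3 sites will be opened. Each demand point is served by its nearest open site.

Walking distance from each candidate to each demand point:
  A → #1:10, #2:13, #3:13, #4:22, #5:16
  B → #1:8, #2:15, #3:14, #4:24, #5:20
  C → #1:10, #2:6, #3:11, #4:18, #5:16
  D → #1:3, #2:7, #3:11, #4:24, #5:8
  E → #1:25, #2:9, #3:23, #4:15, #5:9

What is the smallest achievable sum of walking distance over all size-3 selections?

Open {C, D, E}.
  #1→D 3, #2→C 6, #3→C 11, #4→E 15, #5→D 8  ⇒ total 43.
Compare {A, D, E}: total 44.
Compare {B, D, E}: total 44.
No size-3 selection does better; minimum is 43.

43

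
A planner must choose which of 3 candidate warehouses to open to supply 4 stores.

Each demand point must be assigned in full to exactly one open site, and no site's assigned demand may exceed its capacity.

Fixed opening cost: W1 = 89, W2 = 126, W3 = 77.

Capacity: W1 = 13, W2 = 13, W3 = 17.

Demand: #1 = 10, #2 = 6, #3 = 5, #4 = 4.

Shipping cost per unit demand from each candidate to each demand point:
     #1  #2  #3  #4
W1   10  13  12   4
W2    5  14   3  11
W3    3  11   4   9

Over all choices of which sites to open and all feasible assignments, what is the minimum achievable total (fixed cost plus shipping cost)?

Open {W1, W3}; cheapest assignment that respects the capacities:
  W1 (cap 13, load 10): #2, #4 — cost 6×13 + 4×4 = 94
  W3 (cap 17, load 15): #1, #3 — cost 10×3 + 5×4 = 50
  Shipping 144, fixed 166 → total 310.
  Any other capacity-feasible assignment to {W1, W3} ships for at least 144.
Compare {W2, W3}: its best feasible assignment gives total 358.
Compare {W1, W2, W3}: its best feasible assignment gives total 419.
Every other set of open sites that can feasibly serve all demand totals ≥ 358 even under its best assignment. Minimum: 310.

310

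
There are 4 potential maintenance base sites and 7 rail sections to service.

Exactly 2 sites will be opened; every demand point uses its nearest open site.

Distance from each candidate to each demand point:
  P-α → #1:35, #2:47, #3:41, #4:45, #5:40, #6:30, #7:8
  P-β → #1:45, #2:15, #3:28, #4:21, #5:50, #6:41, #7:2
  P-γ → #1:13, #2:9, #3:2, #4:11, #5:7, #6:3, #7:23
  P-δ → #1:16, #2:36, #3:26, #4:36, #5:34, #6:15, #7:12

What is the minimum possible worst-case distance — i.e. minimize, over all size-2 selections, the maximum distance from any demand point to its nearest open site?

Open {P-α, P-γ}.
  Farthest demand point is #1 at distance 13 (to P-γ); all others are ≤ 13.
With {P-β, P-γ} the worst case is 13.
With {P-γ, P-δ} the worst case is 13.
No size-2 selection achieves below 13.

13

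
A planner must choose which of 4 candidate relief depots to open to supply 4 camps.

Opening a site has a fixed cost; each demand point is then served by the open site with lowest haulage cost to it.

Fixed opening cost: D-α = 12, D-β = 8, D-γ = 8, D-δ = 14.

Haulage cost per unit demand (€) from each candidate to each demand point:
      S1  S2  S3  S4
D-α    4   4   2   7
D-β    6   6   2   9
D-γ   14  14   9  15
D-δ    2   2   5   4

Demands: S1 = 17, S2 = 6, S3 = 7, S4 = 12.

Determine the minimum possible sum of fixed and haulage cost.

Open {D-β, D-δ}: assign each demand point to its cheapest open site.
  S1→D-δ 17×2=34, S2→D-δ 6×2=12, S3→D-β 7×2=14, S4→D-δ 12×4=48
  haulage cost 108, fixed 22 → total 130.
Compare {D-α, D-δ}: haulage cost 108 + fixed 26 = 134.
Compare {D-β, D-γ, D-δ}: haulage cost 108 + fixed 30 = 138.
Compare {D-α, D-β, D-δ}: haulage cost 108 + fixed 34 = 142.
All other subsets cost ≥ 134. Minimum total cost: 130.

130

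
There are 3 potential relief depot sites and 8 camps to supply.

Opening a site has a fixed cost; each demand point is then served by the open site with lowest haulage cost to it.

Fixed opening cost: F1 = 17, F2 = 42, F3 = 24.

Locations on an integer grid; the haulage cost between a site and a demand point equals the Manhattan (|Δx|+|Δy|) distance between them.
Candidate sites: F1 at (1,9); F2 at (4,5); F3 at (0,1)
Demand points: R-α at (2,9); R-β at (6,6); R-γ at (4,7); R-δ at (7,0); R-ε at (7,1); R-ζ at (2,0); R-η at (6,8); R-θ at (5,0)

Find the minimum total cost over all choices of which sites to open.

85

Open {F1, F3}: assign each demand point to its cheapest open site.
  R-α→F1 1, R-β→F1 8, R-γ→F1 5, R-δ→F3 8, R-ε→F3 7, R-ζ→F3 3, R-η→F1 6, R-θ→F3 6
  haulage cost 44, fixed 41 → total 85.
Compare {F2}: haulage cost 44 + fixed 42 = 86.
Compare {F1}: haulage cost 72 + fixed 17 = 89.
Compare {F3}: haulage cost 68 + fixed 24 = 92.
All other subsets cost ≥ 86. Minimum total cost: 85.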